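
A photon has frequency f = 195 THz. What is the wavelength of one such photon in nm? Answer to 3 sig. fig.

Use c = 2.99792458e8 m/s.
In SI units: f = 195 THz = 1.95e14 Hz.
Since λ = c/f for a photon, λ = 1.537e-6 m.
Converting to nm: λ = 1537 nm ≈ 1540 nm.

1540 nm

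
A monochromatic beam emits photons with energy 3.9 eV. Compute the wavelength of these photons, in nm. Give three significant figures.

318 nm

(h = 6.62607015 × 10^-34 J·s, c = 2.99792458 × 10^8 m/s, 1 eV = 1.602176634 × 10^-19 J.)
In SI units: E = 3.9 eV = 6.2485 × 10^-19 J.
Since λ = hc/E for a photon, λ = 3.179 × 10^-7 m.
Converting to nm: λ = 317.9 nm ≈ 318 nm.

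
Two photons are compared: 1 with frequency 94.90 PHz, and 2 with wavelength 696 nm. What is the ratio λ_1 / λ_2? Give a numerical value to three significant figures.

λ_1 = 3.159e-9 m (from frequency = 94.90 PHz, via λ = c/f).
λ_2 = 6.960e-7 m (from wavelength = 696 nm, via λ given directly).
Ratio = 3.159e-9 / 6.960e-7 = 4.54e-3.

4.54e-3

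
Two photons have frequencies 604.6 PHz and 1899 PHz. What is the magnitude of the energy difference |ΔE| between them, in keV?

5.35 keV

Using E = hf: E₁ = 4.0061e-16 J, E₂ = 1.2583e-15 J.
|ΔE| = |4.0061e-16 − 1.2583e-15| = 8.58e-16 J = 5.35 keV.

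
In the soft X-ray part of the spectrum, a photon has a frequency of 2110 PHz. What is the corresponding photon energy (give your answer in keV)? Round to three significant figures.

Convert to SI: f = 2110 PHz = 2.11e18 Hz.
For a photon E = hf, so E = 1.398e-15 J.
Converting to keV: E = 8.726 keV ≈ 8.73 keV.

8.73 keV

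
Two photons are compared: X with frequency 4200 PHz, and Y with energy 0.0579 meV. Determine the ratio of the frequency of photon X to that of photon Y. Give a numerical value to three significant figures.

3.00 × 10^8

f_X = 4.200 × 10^18 Hz (from frequency = 4200 PHz, via f given directly).
f_Y = 1.400 × 10^10 Hz (from energy = 0.0579 meV, via f = E/h).
Ratio = 4.200 × 10^18 / 1.400 × 10^10 = 3.00 × 10^8.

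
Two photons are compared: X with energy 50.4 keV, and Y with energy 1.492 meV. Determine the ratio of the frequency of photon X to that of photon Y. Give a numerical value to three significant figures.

f_X = 1.219e19 Hz (from energy = 50.4 keV, via f = E/h).
f_Y = 3.608e11 Hz (from energy = 1.492 meV, via f = E/h).
Ratio = 1.219e19 / 3.608e11 = 3.38e7.

3.38e7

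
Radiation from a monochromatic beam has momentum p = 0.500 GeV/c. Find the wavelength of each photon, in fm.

2.48 fm

(h = 6.62607015e-34 J·s, c = 2.99792458e8 m/s, 1 eV = 1.602176634e-19 J.)
Convert to SI: p = 0.500 GeV/c = 2.6721e-19 kg·m/s.
Since λ = h/p for a photon, λ = 2.480e-15 m.
Converting to fm: λ = 2.480 fm ≈ 2.48 fm.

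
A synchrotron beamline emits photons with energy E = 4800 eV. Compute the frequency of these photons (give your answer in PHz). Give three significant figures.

(h = 6.62607015 × 10^-34 J·s, 1 eV = 1.602176634 × 10^-19 J.)
First convert: E = 4800 eV = 7.6904 × 10^-16 J.
Apply f = E/h: f = 1.161 × 10^18 Hz.
Converting to PHz: f = 1161 PHz ≈ 1160 PHz.

1160 PHz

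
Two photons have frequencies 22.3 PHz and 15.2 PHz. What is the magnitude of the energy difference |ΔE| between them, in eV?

29.4 eV

Using E = hf: E₁ = 1.478·10^-17 J, E₂ = 1.007·10^-17 J.
|ΔE| = |1.478·10^-17 − 1.007·10^-17| = 4.70·10^-18 J = 29.4 eV.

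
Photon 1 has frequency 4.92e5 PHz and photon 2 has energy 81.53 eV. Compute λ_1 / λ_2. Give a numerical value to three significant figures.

4.01e-5

λ_1 = 6.093e-13 m (from frequency = 4.92e5 PHz, via λ = c/f).
λ_2 = 1.521e-8 m (from energy = 81.53 eV, via λ = hc/E).
Ratio = 6.093e-13 / 1.521e-8 = 4.01e-5.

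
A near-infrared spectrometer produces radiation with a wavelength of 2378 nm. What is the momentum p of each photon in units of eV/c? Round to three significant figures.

Use h = 6.62607015e-34 J·s, c = 2.99792458e8 m/s, 1 eV = 1.602176634e-19 J.
First convert: λ = 2378 nm = 2.378e-6 m.
Since p = h/λ for a photon, p = 2.786e-28 kg·m/s.
Converting to eV/c: p = 0.5214 eV/c ≈ 0.521 eV/c.

0.521 eV/c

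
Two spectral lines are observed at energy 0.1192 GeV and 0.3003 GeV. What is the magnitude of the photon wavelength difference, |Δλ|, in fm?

Using λ = hc/E: λ₁ = 1.0401e-14 m, λ₂ = 4.1287e-15 m.
|Δλ| = |1.0401e-14 − 4.1287e-15| = 6.27e-15 m = 6.27 fm.

6.27 fm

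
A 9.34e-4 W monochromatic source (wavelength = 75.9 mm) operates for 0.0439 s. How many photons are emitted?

Total energy: E_total = P·t = 9.34e-4 × 0.0439 = 4.100e-5 J.
Per-photon energy: E = 2.617e-24 J.
N = E_total / E_photon = 1.57e19.

1.57e19 photons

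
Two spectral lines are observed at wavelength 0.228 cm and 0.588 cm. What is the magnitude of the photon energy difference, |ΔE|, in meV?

Using E = hc/λ: E₁ = 8.712e-23 J, E₂ = 3.378e-23 J.
|ΔE| = |8.712e-23 − 3.378e-23| = 5.33e-23 J = 0.333 meV.

0.333 meV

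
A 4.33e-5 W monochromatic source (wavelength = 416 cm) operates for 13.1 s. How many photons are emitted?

1.19e22 photons

Total energy: E_total = P·t = 4.33e-5 × 13.1 = 5.672e-4 J.
Per-photon energy: E = 4.775e-26 J.
N = E_total / E_photon = 1.19e22.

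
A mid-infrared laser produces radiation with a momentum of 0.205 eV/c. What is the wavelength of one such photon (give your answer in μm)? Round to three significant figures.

(h = 6.62607015 × 10^-34 J·s, c = 2.99792458 × 10^8 m/s, 1 eV = 1.602176634 × 10^-19 J.)
Convert to SI: p = 0.205 eV/c = 1.0956 × 10^-28 kg·m/s.
Apply λ = h/p: λ = 6.048 × 10^-6 m.
Converting to μm: λ = 6.048 μm ≈ 6.05 μm.

6.05 μm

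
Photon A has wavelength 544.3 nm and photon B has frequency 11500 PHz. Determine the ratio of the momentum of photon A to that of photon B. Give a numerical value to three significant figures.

4.79 × 10^-5

p_A = 1.217 × 10^-27 kg·m/s (from wavelength = 544.3 nm, via p = h/λ).
p_B = 2.542 × 10^-23 kg·m/s (from frequency = 11500 PHz, via p = hf/c).
Ratio = 1.217 × 10^-27 / 2.542 × 10^-23 = 4.79 × 10^-5.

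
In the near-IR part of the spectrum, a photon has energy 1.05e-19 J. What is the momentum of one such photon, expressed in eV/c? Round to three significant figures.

0.655 eV/c

The photon relation is p = E/c, giving p = 3.502e-28 kg·m/s.
Converting to eV/c: p = 0.6554 eV/c ≈ 0.655 eV/c.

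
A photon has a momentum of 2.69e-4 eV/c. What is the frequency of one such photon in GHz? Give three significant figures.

65.0 GHz

(h = 6.62607015e-34 J·s, c = 2.99792458e8 m/s, 1 eV = 1.602176634e-19 J.)
In SI units: p = 2.69e-4 eV/c = 1.4376e-31 kg·m/s.
The photon relation is f = pc/h, giving f = 6.504e10 Hz.
Converting to GHz: f = 65.04 GHz ≈ 65.0 GHz.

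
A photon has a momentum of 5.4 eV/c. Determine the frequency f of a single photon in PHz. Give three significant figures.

1.31 PHz

Convert to SI: p = 5.4 eV/c = 2.8859e-27 kg·m/s.
Apply f = pc/h: f = 1.306e15 Hz.
Converting to PHz: f = 1.306 PHz ≈ 1.31 PHz.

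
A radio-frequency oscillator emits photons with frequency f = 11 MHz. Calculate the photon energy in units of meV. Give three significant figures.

(h = 6.62607015 × 10^-34 J·s, 1 eV = 1.602176634 × 10^-19 J.)
Convert to SI: f = 11 MHz = 1.1 × 10^7 Hz.
Apply E = hf: E = 7.289 × 10^-27 J.
Converting to meV: E = 4.549 × 10^-5 meV ≈ 4.55 × 10^-5 meV.

4.55 × 10^-5 meV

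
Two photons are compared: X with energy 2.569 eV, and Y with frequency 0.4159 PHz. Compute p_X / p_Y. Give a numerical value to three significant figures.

1.49

p_X = 1.373·10^-27 kg·m/s (from energy = 2.569 eV, via p = E/c).
p_Y = 9.192·10^-28 kg·m/s (from frequency = 0.4159 PHz, via p = hf/c).
Ratio = 1.373·10^-27 / 9.192·10^-28 = 1.49.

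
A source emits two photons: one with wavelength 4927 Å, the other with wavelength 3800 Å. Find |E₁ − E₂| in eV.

Using E = hc/λ: E₁ = 4.0318 × 10^-19 J, E₂ = 5.2275 × 10^-19 J.
|ΔE| = |4.0318 × 10^-19 − 5.2275 × 10^-19| = 1.20 × 10^-19 J = 0.746 eV.

0.746 eV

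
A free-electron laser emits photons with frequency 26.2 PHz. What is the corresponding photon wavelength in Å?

114 Å

First convert: f = 26.2 PHz = 2.62e16 Hz.
The photon relation is λ = c/f, giving λ = 1.144e-8 m.
Converting to Å: λ = 114.4 Å ≈ 114 Å.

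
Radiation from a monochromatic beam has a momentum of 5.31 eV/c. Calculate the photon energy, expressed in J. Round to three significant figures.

8.51 × 10^-19 J

First convert: p = 5.31 eV/c = 2.8378 × 10^-27 kg·m/s.
The photon relation is E = pc, giving E = 8.508 × 10^-19 J.
So E ≈ 8.51 × 10^-19 J.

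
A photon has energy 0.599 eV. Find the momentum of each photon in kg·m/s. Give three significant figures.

(c = 2.99792458 × 10^8 m/s, 1 eV = 1.602176634 × 10^-19 J.)
In SI units: E = 0.599 eV = 9.5970 × 10^-20 J.
The photon relation is p = E/c, giving p = 3.201 × 10^-28 kg·m/s.
So p ≈ 3.20 × 10^-28 kg·m/s.

3.20 × 10^-28 kg·m/s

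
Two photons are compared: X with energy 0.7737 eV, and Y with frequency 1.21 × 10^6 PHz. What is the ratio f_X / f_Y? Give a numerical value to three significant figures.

f_X = 1.871 × 10^14 Hz (from energy = 0.7737 eV, via f = E/h).
f_Y = 1.210 × 10^21 Hz (from frequency = 1.21 × 10^6 PHz, via f given directly).
Ratio = 1.871 × 10^14 / 1.210 × 10^21 = 1.55 × 10^-7.

1.55 × 10^-7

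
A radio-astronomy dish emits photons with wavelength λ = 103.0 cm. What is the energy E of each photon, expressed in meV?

Use h = 6.62607015e-34 J·s, c = 2.99792458e8 m/s, 1 eV = 1.602176634e-19 J.
Convert to SI: λ = 103.0 cm = 1.030 m.
Since E = hc/λ for a photon, E = 1.929e-25 J.
Converting to meV: E = 0.001204 meV ≈ 1.20e-3 meV.

1.20e-3 meV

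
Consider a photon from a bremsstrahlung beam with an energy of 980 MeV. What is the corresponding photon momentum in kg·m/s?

(c = 2.99792458e8 m/s, 1 eV = 1.602176634e-19 J.)
Convert to SI: E = 980 MeV = 1.5701e-10 J.
Apply p = E/c: p = 5.237e-19 kg·m/s.
So p ≈ 5.24e-19 kg·m/s.

5.24e-19 kg·m/s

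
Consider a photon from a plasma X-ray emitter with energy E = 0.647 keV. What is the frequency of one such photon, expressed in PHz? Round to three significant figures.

(h = 6.62607015 × 10^-34 J·s, 1 eV = 1.602176634 × 10^-19 J.)
First convert: E = 0.647 keV = 1.0366 × 10^-16 J.
For a photon f = E/h, so f = 1.564 × 10^17 Hz.
Converting to PHz: f = 156.4 PHz ≈ 156 PHz.

156 PHz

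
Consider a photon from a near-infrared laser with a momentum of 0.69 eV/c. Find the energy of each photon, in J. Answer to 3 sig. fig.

1.11e-19 J

(c = 2.99792458e8 m/s, 1 eV = 1.602176634e-19 J.)
First convert: p = 0.69 eV/c = 3.6876e-28 kg·m/s.
For a photon E = pc, so E = 1.106e-19 J.
So E ≈ 1.11e-19 J.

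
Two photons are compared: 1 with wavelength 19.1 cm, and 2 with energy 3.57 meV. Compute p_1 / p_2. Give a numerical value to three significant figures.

1.82 × 10^-3

p_1 = 3.469 × 10^-33 kg·m/s (from wavelength = 19.1 cm, via p = h/λ).
p_2 = 1.908 × 10^-30 kg·m/s (from energy = 3.57 meV, via p = E/c).
Ratio = 3.469 × 10^-33 / 1.908 × 10^-30 = 1.82 × 10^-3.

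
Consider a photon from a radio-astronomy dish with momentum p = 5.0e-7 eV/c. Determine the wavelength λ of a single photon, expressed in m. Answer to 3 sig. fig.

2.48 m

In SI units: p = 5.0e-7 eV/c = 2.6721e-34 kg·m/s.
The photon relation is λ = h/p, giving λ = 2.480 m.
So λ ≈ 2.48 m.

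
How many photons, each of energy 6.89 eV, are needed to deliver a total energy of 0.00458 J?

Per-photon energy: E = 1.104 × 10^-18 J (from energy = 6.89 eV).
N = E_total / E_photon = 0.00458 J / 1.104 × 10^-18 J = 4.15 × 10^15.

4.15 × 10^15 photons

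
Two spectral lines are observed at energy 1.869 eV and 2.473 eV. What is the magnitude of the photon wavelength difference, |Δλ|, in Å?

1620 Å

Using λ = hc/E: λ₁ = 6.6337e-7 m, λ₂ = 5.0135e-7 m.
|Δλ| = |6.6337e-7 − 5.0135e-7| = 1.62e-7 m = 1620 Å.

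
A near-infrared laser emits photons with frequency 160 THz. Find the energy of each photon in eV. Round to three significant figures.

0.662 eV

First convert: f = 160 THz = 1.6e14 Hz.
The photon relation is E = hf, giving E = 1.060e-19 J.
Converting to eV: E = 0.6617 eV ≈ 0.662 eV.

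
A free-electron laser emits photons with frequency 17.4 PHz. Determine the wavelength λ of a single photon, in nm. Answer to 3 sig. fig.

17.2 nm

First convert: f = 17.4 PHz = 1.74 × 10^16 Hz.
Apply λ = c/f: λ = 1.723 × 10^-8 m.
Converting to nm: λ = 17.23 nm ≈ 17.2 nm.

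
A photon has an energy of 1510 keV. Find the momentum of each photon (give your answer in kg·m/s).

Take c = 2.99792458 × 10^8 m/s, 1 eV = 1.602176634 × 10^-19 J.
First convert: E = 1510 keV = 2.4193 × 10^-13 J.
The photon relation is p = E/c, giving p = 8.070 × 10^-22 kg·m/s.
So p ≈ 8.07 × 10^-22 kg·m/s.

8.07 × 10^-22 kg·m/s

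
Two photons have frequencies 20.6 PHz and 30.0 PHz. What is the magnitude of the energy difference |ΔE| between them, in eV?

Using E = hf: E₁ = 1.365 × 10^-17 J, E₂ = 1.988 × 10^-17 J.
|ΔE| = |1.365 × 10^-17 − 1.988 × 10^-17| = 6.23 × 10^-18 J = 38.9 eV.

38.9 eV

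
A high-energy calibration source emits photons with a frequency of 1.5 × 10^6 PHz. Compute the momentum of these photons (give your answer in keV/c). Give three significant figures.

Take h = 6.62607015 × 10^-34 J·s, c = 2.99792458 × 10^8 m/s, 1 eV = 1.602176634 × 10^-19 J.
In SI units: f = 1.5 × 10^6 PHz = 1.5 × 10^21 Hz.
For a photon p = hf/c, so p = 3.315 × 10^-21 kg·m/s.
Converting to keV/c: p = 6204 keV/c ≈ 6200 keV/c.

6200 keV/c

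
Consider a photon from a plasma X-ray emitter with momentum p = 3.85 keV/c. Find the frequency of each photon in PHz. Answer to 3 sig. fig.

931 PHz

First convert: p = 3.85 keV/c = 2.0576 × 10^-24 kg·m/s.
Apply f = pc/h: f = 9.309 × 10^17 Hz.
Converting to PHz: f = 930.9 PHz ≈ 931 PHz.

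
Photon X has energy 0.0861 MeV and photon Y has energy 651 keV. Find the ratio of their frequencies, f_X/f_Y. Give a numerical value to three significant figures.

0.132

f_X = 2.082·10^19 Hz (from energy = 0.0861 MeV, via f = E/h).
f_Y = 1.574·10^20 Hz (from energy = 651 keV, via f = E/h).
Ratio = 2.082·10^19 / 1.574·10^20 = 0.132.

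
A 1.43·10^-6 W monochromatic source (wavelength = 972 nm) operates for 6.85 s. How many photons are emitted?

Total energy: E_total = P·t = 1.43·10^-6 × 6.85 = 9.795·10^-6 J.
Per-photon energy: E = 2.044·10^-19 J.
N = E_total / E_photon = 4.79·10^13.

4.79·10^13 photons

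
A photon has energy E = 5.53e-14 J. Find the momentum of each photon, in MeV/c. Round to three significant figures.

0.345 MeV/c

(c = 2.99792458e8 m/s, 1 eV = 1.602176634e-19 J.)
For a photon p = E/c, so p = 1.845e-22 kg·m/s.
Converting to MeV/c: p = 0.3452 MeV/c ≈ 0.345 MeV/c.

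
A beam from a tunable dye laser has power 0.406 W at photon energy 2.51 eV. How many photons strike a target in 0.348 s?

3.51·10^17 photons

Total energy: E_total = P·t = 0.406 × 0.348 = 0.1413 J.
Per-photon energy: E = 4.021·10^-19 J.
N = E_total / E_photon = 3.51·10^17.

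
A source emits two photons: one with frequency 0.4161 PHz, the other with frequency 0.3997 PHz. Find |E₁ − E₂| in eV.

Using E = hf: E₁ = 2.7571·10^-19 J, E₂ = 2.6484·10^-19 J.
|ΔE| = |2.7571·10^-19 − 2.6484·10^-19| = 1.09·10^-20 J = 0.0678 eV.

0.0678 eV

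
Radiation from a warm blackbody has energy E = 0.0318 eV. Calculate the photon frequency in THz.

In SI units: E = 0.0318 eV = 5.0949 × 10^-21 J.
Apply f = E/h: f = 7.689 × 10^12 Hz.
Converting to THz: f = 7.689 THz ≈ 7.69 THz.

7.69 THz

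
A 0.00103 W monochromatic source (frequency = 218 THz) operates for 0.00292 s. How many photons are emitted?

2.08e13 photons

Total energy: E_total = P·t = 0.00103 × 0.00292 = 3.008e-6 J.
Per-photon energy: E = 1.444e-19 J.
N = E_total / E_photon = 2.08e13.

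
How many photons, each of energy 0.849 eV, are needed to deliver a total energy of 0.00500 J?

3.68e16 photons

Per-photon energy: E = 1.360e-19 J (from energy = 0.849 eV).
N = E_total / E_photon = 0.00500 J / 1.360e-19 J = 3.68e16.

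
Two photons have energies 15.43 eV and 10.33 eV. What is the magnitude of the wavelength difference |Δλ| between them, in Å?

Using λ = hc/E: λ₁ = 8.0353·10^-8 m, λ₂ = 1.2002·10^-7 m.
|Δλ| = |8.0353·10^-8 − 1.2002·10^-7| = 3.97·10^-8 m = 397 Å.

397 Å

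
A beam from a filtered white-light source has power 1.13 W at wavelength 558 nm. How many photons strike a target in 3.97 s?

1.26e19 photons

Total energy: E_total = P·t = 1.13 × 3.97 = 4.486 J.
Per-photon energy: E = 3.560e-19 J.
N = E_total / E_photon = 1.26e19.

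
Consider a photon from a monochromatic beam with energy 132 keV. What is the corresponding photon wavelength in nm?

9.39·10^-3 nm

First convert: E = 132 keV = 2.1149·10^-14 J.
For a photon λ = hc/E, so λ = 9.393·10^-12 m.
Converting to nm: λ = 0.009393 nm ≈ 9.39·10^-3 nm.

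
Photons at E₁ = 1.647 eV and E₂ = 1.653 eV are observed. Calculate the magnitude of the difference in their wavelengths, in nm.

2.73 nm

Using λ = hc/E: λ₁ = 7.5279 × 10^-7 m, λ₂ = 7.5006 × 10^-7 m.
|Δλ| = |7.5279 × 10^-7 − 7.5006 × 10^-7| = 2.73 × 10^-9 m = 2.73 nm.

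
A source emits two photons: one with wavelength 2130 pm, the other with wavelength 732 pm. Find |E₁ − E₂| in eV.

1110 eV

Using E = hc/λ: E₁ = 9.326·10^-17 J, E₂ = 2.714·10^-16 J.
|ΔE| = |9.326·10^-17 − 2.714·10^-16| = 1.78·10^-16 J = 1110 eV.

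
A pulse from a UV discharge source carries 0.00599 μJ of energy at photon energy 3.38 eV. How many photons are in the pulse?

1.11 × 10^10 photons

Per-photon energy: E = 5.415 × 10^-19 J (from energy = 3.38 eV).
N = E_total / E_photon = 5.99 × 10^-9 J / 5.415 × 10^-19 J = 1.11 × 10^10.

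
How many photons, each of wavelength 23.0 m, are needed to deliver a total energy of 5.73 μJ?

Per-photon energy: E = 8.637e-27 J (from wavelength = 23.0 m).
N = E_total / E_photon = 5.73e-6 J / 8.637e-27 J = 6.63e20.

6.63e20 photons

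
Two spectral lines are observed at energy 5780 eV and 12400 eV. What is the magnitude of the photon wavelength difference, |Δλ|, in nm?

0.115 nm

Using λ = hc/E: λ₁ = 2.1451·10^-10 m, λ₂ = 9.9987·10^-11 m.
|Δλ| = |2.1451·10^-10 − 9.9987·10^-11| = 1.15·10^-10 m = 0.115 nm.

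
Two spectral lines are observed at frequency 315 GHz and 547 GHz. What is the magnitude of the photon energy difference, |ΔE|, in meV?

Using E = hf: E₁ = 2.087e-22 J, E₂ = 3.624e-22 J.
|ΔE| = |2.087e-22 − 3.624e-22| = 1.54e-22 J = 0.959 meV.

0.959 meV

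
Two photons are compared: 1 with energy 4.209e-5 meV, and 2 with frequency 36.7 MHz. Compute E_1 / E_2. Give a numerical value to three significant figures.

0.277

E_1 = 6.744e-27 J (from energy = 4.209e-5 meV, via E given directly).
E_2 = 2.432e-26 J (from frequency = 36.7 MHz, via E = hf).
Ratio = 6.744e-27 / 2.432e-26 = 0.277.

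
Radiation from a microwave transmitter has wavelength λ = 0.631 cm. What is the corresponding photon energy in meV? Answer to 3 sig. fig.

0.196 meV

Convert to SI: λ = 0.631 cm = 0.00631 m.
Since E = hc/λ for a photon, E = 3.148 × 10^-23 J.
Converting to meV: E = 0.1965 meV ≈ 0.196 meV.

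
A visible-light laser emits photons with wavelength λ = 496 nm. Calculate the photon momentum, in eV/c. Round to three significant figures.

2.50 eV/c

(h = 6.62607015 × 10^-34 J·s, c = 2.99792458 × 10^8 m/s, 1 eV = 1.602176634 × 10^-19 J.)
In SI units: λ = 496 nm = 4.96 × 10^-7 m.
The photon relation is p = h/λ, giving p = 1.336 × 10^-27 kg·m/s.
Converting to eV/c: p = 2.500 eV/c ≈ 2.50 eV/c.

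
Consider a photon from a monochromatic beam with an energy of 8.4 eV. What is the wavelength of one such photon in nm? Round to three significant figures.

148 nm

First convert: E = 8.4 eV = 1.3458·10^-18 J.
The photon relation is λ = hc/E, giving λ = 1.476·10^-7 m.
Converting to nm: λ = 147.6 nm ≈ 148 nm.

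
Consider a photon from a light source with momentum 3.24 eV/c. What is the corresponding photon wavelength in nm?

383 nm

Use h = 6.62607015e-34 J·s, c = 2.99792458e8 m/s, 1 eV = 1.602176634e-19 J.
First convert: p = 3.24 eV/c = 1.7315e-27 kg·m/s.
The photon relation is λ = h/p, giving λ = 3.827e-7 m.
Converting to nm: λ = 382.7 nm ≈ 383 nm.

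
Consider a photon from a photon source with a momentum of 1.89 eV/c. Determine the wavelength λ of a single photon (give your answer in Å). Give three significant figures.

Take h = 6.62607015e-34 J·s, c = 2.99792458e8 m/s, 1 eV = 1.602176634e-19 J.
First convert: p = 1.89 eV/c = 1.0101e-27 kg·m/s.
For a photon λ = h/p, so λ = 6.560e-7 m.
Converting to Å: λ = 6560 Å ≈ 6560 Å.

6560 Å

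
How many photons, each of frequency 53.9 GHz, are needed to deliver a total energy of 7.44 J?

2.08e23 photons

Per-photon energy: E = 3.571e-23 J (from frequency = 53.9 GHz).
N = E_total / E_photon = 7.44 J / 3.571e-23 J = 2.08e23.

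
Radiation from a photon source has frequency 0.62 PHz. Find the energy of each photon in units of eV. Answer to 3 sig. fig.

In SI units: f = 0.62 PHz = 6.2e14 Hz.
Since E = hf for a photon, E = 4.108e-19 J.
Converting to eV: E = 2.564 eV ≈ 2.56 eV.

2.56 eV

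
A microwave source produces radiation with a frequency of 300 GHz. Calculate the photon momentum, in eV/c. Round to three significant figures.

Convert to SI: f = 300 GHz = 3.0·10^11 Hz.
Since p = hf/c for a photon, p = 6.631·10^-31 kg·m/s.
Converting to eV/c: p = 0.001241 eV/c ≈ 1.24·10^-3 eV/c.

1.24·10^-3 eV/c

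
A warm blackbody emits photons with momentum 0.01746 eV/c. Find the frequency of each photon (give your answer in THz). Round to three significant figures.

(h = 6.62607015 × 10^-34 J·s, c = 2.99792458 × 10^8 m/s, 1 eV = 1.602176634 × 10^-19 J.)
First convert: p = 0.01746 eV/c = 9.3311 × 10^-30 kg·m/s.
Apply f = pc/h: f = 4.222 × 10^12 Hz.
Converting to THz: f = 4.222 THz ≈ 4.22 THz.

4.22 THz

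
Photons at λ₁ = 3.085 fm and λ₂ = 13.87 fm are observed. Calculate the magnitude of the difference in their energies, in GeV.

Using E = hc/λ: E₁ = 6.4390 × 10^-11 J, E₂ = 1.4322 × 10^-11 J.
|ΔE| = |6.4390 × 10^-11 − 1.4322 × 10^-11| = 5.01 × 10^-11 J = 0.313 GeV.

0.313 GeV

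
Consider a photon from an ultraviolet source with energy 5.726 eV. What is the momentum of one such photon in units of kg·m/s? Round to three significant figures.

3.06e-27 kg·m/s

Use c = 2.99792458e8 m/s, 1 eV = 1.602176634e-19 J.
First convert: E = 5.726 eV = 9.1741e-19 J.
The photon relation is p = E/c, giving p = 3.060e-27 kg·m/s.
So p ≈ 3.06e-27 kg·m/s.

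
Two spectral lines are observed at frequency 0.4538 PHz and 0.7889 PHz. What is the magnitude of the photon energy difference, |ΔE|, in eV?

1.39 eV

Using E = hf: E₁ = 3.0069·10^-19 J, E₂ = 5.2273·10^-19 J.
|ΔE| = |3.0069·10^-19 − 5.2273·10^-19| = 2.22·10^-19 J = 1.39 eV.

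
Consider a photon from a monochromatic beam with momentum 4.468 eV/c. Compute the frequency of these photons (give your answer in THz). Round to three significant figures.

First convert: p = 4.468 eV/c = 2.3878 × 10^-27 kg·m/s.
The photon relation is f = pc/h, giving f = 1.080 × 10^15 Hz.
Converting to THz: f = 1080 THz ≈ 1080 THz.

1080 THz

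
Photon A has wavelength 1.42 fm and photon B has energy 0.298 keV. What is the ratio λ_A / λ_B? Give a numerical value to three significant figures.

3.41·10^-7

λ_A = 1.420·10^-15 m (from wavelength = 1.42 fm, via λ given directly).
λ_B = 4.161·10^-9 m (from energy = 0.298 keV, via λ = hc/E).
Ratio = 1.420·10^-15 / 4.161·10^-9 = 3.41·10^-7.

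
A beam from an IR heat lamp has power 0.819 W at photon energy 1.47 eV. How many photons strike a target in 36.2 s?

1.26e20 photons

Total energy: E_total = P·t = 0.819 × 36.2 = 29.65 J.
Per-photon energy: E = 2.355e-19 J.
N = E_total / E_photon = 1.26e20.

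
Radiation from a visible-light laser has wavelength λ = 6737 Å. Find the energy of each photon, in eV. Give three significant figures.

1.84 eV

Convert to SI: λ = 6737 Å = 6.737e-7 m.
Since E = hc/λ for a photon, E = 2.949e-19 J.
Converting to eV: E = 1.840 eV ≈ 1.84 eV.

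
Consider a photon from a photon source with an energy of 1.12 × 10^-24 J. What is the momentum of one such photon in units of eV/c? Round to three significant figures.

Take c = 2.99792458 × 10^8 m/s, 1 eV = 1.602176634 × 10^-19 J.
The photon relation is p = E/c, giving p = 3.736 × 10^-33 kg·m/s.
Converting to eV/c: p = 6.990 × 10^-6 eV/c ≈ 6.99 × 10^-6 eV/c.

6.99 × 10^-6 eV/c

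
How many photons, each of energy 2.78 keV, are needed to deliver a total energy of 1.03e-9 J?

2.31e6 photons

Per-photon energy: E = 4.454e-16 J (from energy = 2.78 keV).
N = E_total / E_photon = 1.03e-9 J / 4.454e-16 J = 2.31e6.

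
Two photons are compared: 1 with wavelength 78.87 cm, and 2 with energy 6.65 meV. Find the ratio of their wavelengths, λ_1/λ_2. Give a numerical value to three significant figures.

λ_1 = 0.7887 m (from wavelength = 78.87 cm, via λ given directly).
λ_2 = 1.864·10^-4 m (from energy = 6.65 meV, via λ = hc/E).
Ratio = 0.7887 / 1.864·10^-4 = 4230.

4230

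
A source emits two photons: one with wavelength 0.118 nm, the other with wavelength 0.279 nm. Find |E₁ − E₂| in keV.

6.06 keV

Using E = hc/λ: E₁ = 1.683 × 10^-15 J, E₂ = 7.120 × 10^-16 J.
|ΔE| = |1.683 × 10^-15 − 7.120 × 10^-16| = 9.71 × 10^-16 J = 6.06 keV.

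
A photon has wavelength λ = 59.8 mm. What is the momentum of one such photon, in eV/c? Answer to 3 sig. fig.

2.07e-5 eV/c

(h = 6.62607015e-34 J·s, c = 2.99792458e8 m/s, 1 eV = 1.602176634e-19 J.)
In SI units: λ = 59.8 mm = 0.0598 m.
Apply p = h/λ: p = 1.108e-32 kg·m/s.
Converting to eV/c: p = 2.073e-5 eV/c ≈ 2.07e-5 eV/c.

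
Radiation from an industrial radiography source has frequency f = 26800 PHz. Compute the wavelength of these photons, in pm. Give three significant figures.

11.2 pm

First convert: f = 26800 PHz = 2.68e19 Hz.
Apply λ = c/f: λ = 1.119e-11 m.
Converting to pm: λ = 11.19 pm ≈ 11.2 pm.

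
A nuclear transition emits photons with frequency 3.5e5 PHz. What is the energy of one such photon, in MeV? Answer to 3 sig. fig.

1.45 MeV

Use h = 6.62607015e-34 J·s, 1 eV = 1.602176634e-19 J.
In SI units: f = 3.5e5 PHz = 3.5e20 Hz.
Since E = hf for a photon, E = 2.319e-13 J.
Converting to MeV: E = 1.447 MeV ≈ 1.45 MeV.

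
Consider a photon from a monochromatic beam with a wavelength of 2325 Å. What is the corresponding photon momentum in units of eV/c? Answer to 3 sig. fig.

5.33 eV/c

Take h = 6.62607015e-34 J·s, c = 2.99792458e8 m/s, 1 eV = 1.602176634e-19 J.
Convert to SI: λ = 2325 Å = 2.325e-7 m.
For a photon p = h/λ, so p = 2.850e-27 kg·m/s.
Converting to eV/c: p = 5.333 eV/c ≈ 5.33 eV/c.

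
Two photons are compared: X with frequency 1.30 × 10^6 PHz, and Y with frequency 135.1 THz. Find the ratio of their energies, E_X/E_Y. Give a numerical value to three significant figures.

9.62 × 10^6

E_X = 8.614 × 10^-13 J (from frequency = 1.30 × 10^6 PHz, via E = hf).
E_Y = 8.952 × 10^-20 J (from frequency = 135.1 THz, via E = hf).
Ratio = 8.614 × 10^-13 / 8.952 × 10^-20 = 9.62 × 10^6.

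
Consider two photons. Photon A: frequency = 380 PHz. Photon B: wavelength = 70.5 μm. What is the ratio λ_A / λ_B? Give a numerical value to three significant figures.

1.12 × 10^-5

λ_A = 7.889 × 10^-10 m (from frequency = 380 PHz, via λ = c/f).
λ_B = 7.050 × 10^-5 m (from wavelength = 70.5 μm, via λ given directly).
Ratio = 7.889 × 10^-10 / 7.050 × 10^-5 = 1.12 × 10^-5.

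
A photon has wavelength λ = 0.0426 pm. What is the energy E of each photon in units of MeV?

29.1 MeV

First convert: λ = 0.0426 pm = 4.26e-14 m.
Since E = hc/λ for a photon, E = 4.663e-12 J.
Converting to MeV: E = 29.10 MeV ≈ 29.1 MeV.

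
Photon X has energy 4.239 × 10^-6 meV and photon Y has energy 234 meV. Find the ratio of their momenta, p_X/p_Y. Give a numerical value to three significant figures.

1.81 × 10^-8

p_X = 2.265 × 10^-36 kg·m/s (from energy = 4.239 × 10^-6 meV, via p = E/c).
p_Y = 1.251 × 10^-28 kg·m/s (from energy = 234 meV, via p = E/c).
Ratio = 2.265 × 10^-36 / 1.251 × 10^-28 = 1.81 × 10^-8.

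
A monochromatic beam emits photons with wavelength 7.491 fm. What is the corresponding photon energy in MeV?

In SI units: λ = 7.491 fm = 7.491e-15 m.
Since E = hc/λ for a photon, E = 2.652e-11 J.
Converting to MeV: E = 165.5 MeV ≈ 166 MeV.

166 MeV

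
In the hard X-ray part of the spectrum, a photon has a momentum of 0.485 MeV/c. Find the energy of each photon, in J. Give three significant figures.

First convert: p = 0.485 MeV/c = 2.5920 × 10^-22 kg·m/s.
The photon relation is E = pc, giving E = 7.771 × 10^-14 J.
So E ≈ 7.77 × 10^-14 J.

7.77 × 10^-14 J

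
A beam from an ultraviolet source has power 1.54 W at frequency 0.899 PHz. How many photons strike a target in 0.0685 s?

1.77 × 10^17 photons

Total energy: E_total = P·t = 1.54 × 0.0685 = 0.1055 J.
Per-photon energy: E = 5.957 × 10^-19 J.
N = E_total / E_photon = 1.77 × 10^17.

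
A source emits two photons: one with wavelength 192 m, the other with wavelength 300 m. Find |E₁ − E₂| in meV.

2.32e-6 meV

Using E = hc/λ: E₁ = 1.035e-27 J, E₂ = 6.621e-28 J.
|ΔE| = |1.035e-27 − 6.621e-28| = 3.72e-28 J = 2.32e-6 meV.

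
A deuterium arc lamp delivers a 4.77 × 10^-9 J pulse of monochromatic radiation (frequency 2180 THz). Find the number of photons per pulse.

Per-photon energy: E = 1.444 × 10^-18 J (from frequency = 2180 THz).
N = E_total / E_photon = 4.77 × 10^-9 J / 1.444 × 10^-18 J = 3.30 × 10^9.

3.30 × 10^9 photons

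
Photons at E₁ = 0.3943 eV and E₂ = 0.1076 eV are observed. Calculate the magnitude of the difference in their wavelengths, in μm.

8.38 μm

Using λ = hc/E: λ₁ = 3.1444 × 10^-6 m, λ₂ = 1.1523 × 10^-5 m.
|Δλ| = |3.1444 × 10^-6 − 1.1523 × 10^-5| = 8.38 × 10^-6 m = 8.38 μm.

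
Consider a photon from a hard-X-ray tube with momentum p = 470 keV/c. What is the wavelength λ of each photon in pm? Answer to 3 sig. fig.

2.64 pm

Use h = 6.62607015 × 10^-34 J·s, c = 2.99792458 × 10^8 m/s, 1 eV = 1.602176634 × 10^-19 J.
In SI units: p = 470 keV/c = 2.5118 × 10^-22 kg·m/s.
Apply λ = h/p: λ = 2.638 × 10^-12 m.
Converting to pm: λ = 2.638 pm ≈ 2.64 pm.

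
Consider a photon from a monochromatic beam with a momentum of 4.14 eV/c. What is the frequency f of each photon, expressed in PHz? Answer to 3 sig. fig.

1.00 PHz

(h = 6.62607015e-34 J·s, c = 2.99792458e8 m/s, 1 eV = 1.602176634e-19 J.)
Convert to SI: p = 4.14 eV/c = 2.2125e-27 kg·m/s.
The photon relation is f = pc/h, giving f = 1.001e15 Hz.
Converting to PHz: f = 1.001 PHz ≈ 1.00 PHz.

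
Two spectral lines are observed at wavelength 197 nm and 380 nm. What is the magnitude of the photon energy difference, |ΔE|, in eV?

Using E = hc/λ: E₁ = 1.008·10^-18 J, E₂ = 5.227·10^-19 J.
|ΔE| = |1.008·10^-18 − 5.227·10^-19| = 4.86·10^-19 J = 3.03 eV.

3.03 eV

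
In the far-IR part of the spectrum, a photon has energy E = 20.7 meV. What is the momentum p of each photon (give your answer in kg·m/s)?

(c = 2.99792458 × 10^8 m/s, 1 eV = 1.602176634 × 10^-19 J.)
First convert: E = 20.7 meV = 3.3165 × 10^-21 J.
Apply p = E/c: p = 1.106 × 10^-29 kg·m/s.
So p ≈ 1.11 × 10^-29 kg·m/s.

1.11 × 10^-29 kg·m/s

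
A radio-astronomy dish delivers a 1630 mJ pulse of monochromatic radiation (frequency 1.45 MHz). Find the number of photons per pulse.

1.70·10^27 photons

Per-photon energy: E = 9.608·10^-28 J (from frequency = 1.45 MHz).
N = E_total / E_photon = 1.63 J / 9.608·10^-28 J = 1.70·10^27.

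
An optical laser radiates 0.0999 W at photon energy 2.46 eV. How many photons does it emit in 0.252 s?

Total energy: E_total = P·t = 0.0999 × 0.252 = 0.02517 J.
Per-photon energy: E = 3.941e-19 J.
N = E_total / E_photon = 6.39e16.

6.39e16 photons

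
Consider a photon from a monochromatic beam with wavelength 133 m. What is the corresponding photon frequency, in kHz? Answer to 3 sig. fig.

Use c = 2.99792458 × 10^8 m/s.
For a photon f = c/λ, so f = 2.254 × 10^6 Hz.
Converting to kHz: f = 2254 kHz ≈ 2250 kHz.

2250 kHz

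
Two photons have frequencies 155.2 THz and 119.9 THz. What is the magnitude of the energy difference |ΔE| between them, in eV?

0.146 eV

Using E = hf: E₁ = 1.0284·10^-19 J, E₂ = 7.9447·10^-20 J.
|ΔE| = |1.0284·10^-19 − 7.9447·10^-20| = 2.34·10^-20 J = 0.146 eV.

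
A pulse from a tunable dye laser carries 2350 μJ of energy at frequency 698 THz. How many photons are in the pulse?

5.08e15 photons

Per-photon energy: E = 4.625e-19 J (from frequency = 698 THz).
N = E_total / E_photon = 0.00235 J / 4.625e-19 J = 5.08e15.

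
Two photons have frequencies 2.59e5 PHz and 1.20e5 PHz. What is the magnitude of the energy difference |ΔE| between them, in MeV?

0.575 MeV

Using E = hf: E₁ = 1.716e-13 J, E₂ = 7.951e-14 J.
|ΔE| = |1.716e-13 − 7.951e-14| = 9.21e-14 J = 0.575 MeV.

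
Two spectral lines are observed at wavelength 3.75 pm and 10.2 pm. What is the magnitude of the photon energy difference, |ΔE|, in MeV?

0.209 MeV

Using E = hc/λ: E₁ = 5.297e-14 J, E₂ = 1.947e-14 J.
|ΔE| = |5.297e-14 − 1.947e-14| = 3.35e-14 J = 0.209 MeV.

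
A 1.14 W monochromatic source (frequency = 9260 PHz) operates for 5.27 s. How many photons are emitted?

9.79 × 10^14 photons

Total energy: E_total = P·t = 1.14 × 5.27 = 6.008 J.
Per-photon energy: E = 6.136 × 10^-15 J.
N = E_total / E_photon = 9.79 × 10^14.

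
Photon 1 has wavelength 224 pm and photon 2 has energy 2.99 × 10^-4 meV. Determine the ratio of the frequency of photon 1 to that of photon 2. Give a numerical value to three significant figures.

1.85 × 10^10

f_1 = 1.338 × 10^18 Hz (from wavelength = 224 pm, via f = c/λ).
f_2 = 7.230 × 10^7 Hz (from energy = 2.99 × 10^-4 meV, via f = E/h).
Ratio = 1.338 × 10^18 / 7.230 × 10^7 = 1.85 × 10^10.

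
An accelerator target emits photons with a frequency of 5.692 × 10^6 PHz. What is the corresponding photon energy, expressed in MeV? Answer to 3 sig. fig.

Take h = 6.62607015 × 10^-34 J·s, 1 eV = 1.602176634 × 10^-19 J.
First convert: f = 5.692 × 10^6 PHz = 5.692 × 10^21 Hz.
The photon relation is E = hf, giving E = 3.772 × 10^-12 J.
Converting to MeV: E = 23.54 MeV ≈ 23.5 MeV.

23.5 MeV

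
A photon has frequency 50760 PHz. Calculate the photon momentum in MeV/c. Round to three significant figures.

0.210 MeV/c

Convert to SI: f = 50760 PHz = 5.076e19 Hz.
Since p = hf/c for a photon, p = 1.122e-22 kg·m/s.
Converting to MeV/c: p = 0.2099 MeV/c ≈ 0.210 MeV/c.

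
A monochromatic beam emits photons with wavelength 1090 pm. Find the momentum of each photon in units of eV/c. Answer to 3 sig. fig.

1140 eV/c

Convert to SI: λ = 1090 pm = 1.09·10^-9 m.
Apply p = h/λ: p = 6.079·10^-25 kg·m/s.
Converting to eV/c: p = 1137 eV/c ≈ 1140 eV/c.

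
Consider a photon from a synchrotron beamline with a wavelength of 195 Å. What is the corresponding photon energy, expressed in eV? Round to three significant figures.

63.6 eV

First convert: λ = 195 Å = 1.95e-8 m.
Apply E = hc/λ: E = 1.019e-17 J.
Converting to eV: E = 63.58 eV ≈ 63.6 eV.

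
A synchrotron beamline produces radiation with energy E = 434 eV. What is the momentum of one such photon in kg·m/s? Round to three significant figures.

2.32·10^-25 kg·m/s

First convert: E = 434 eV = 6.9534·10^-17 J.
Apply p = E/c: p = 2.319·10^-25 kg·m/s.
So p ≈ 2.32·10^-25 kg·m/s.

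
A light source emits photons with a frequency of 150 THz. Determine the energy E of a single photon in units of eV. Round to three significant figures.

0.620 eV

Use h = 6.62607015 × 10^-34 J·s, 1 eV = 1.602176634 × 10^-19 J.
First convert: f = 150 THz = 1.5 × 10^14 Hz.
For a photon E = hf, so E = 9.939 × 10^-20 J.
Converting to eV: E = 0.6204 eV ≈ 0.620 eV.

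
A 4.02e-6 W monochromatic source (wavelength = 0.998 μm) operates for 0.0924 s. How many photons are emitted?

1.87e12 photons

Total energy: E_total = P·t = 4.02e-6 × 0.0924 = 3.714e-7 J.
Per-photon energy: E = 1.990e-19 J.
N = E_total / E_photon = 1.87e12.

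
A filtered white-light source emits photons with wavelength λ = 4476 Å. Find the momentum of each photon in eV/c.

2.77 eV/c

Convert to SI: λ = 4476 Å = 4.476 × 10^-7 m.
For a photon p = h/λ, so p = 1.480 × 10^-27 kg·m/s.
Converting to eV/c: p = 2.770 eV/c ≈ 2.77 eV/c.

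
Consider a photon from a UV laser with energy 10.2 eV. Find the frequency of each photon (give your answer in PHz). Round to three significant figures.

In SI units: E = 10.2 eV = 1.6342e-18 J.
The photon relation is f = E/h, giving f = 2.466e15 Hz.
Converting to PHz: f = 2.466 PHz ≈ 2.47 PHz.

2.47 PHz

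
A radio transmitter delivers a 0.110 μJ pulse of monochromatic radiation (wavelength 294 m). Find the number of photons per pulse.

1.63e20 photons

Per-photon energy: E = 6.757e-28 J (from wavelength = 294 m).
N = E_total / E_photon = 1.10e-7 J / 6.757e-28 J = 1.63e20.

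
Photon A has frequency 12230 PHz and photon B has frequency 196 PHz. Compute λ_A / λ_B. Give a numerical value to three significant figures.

λ_A = 2.451e-11 m (from frequency = 12230 PHz, via λ = c/f).
λ_B = 1.530e-9 m (from frequency = 196 PHz, via λ = c/f).
Ratio = 2.451e-11 / 1.530e-9 = 0.0160.

0.0160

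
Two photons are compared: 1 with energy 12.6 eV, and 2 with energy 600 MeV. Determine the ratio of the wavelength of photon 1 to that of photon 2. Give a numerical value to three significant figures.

λ_1 = 9.840 × 10^-8 m (from energy = 12.6 eV, via λ = hc/E).
λ_2 = 2.066 × 10^-15 m (from energy = 600 MeV, via λ = hc/E).
Ratio = 9.840 × 10^-8 / 2.066 × 10^-15 = 4.76 × 10^7.

4.76 × 10^7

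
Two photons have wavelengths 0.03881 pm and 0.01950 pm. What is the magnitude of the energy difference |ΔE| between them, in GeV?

Using E = hc/λ: E₁ = 5.1184 × 10^-12 J, E₂ = 1.0187 × 10^-11 J.
|ΔE| = |5.1184 × 10^-12 − 1.0187 × 10^-11| = 5.07 × 10^-12 J = 0.0316 GeV.

0.0316 GeV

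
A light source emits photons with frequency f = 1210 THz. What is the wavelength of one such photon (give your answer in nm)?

First convert: f = 1210 THz = 1.21e15 Hz.
Apply λ = c/f: λ = 2.478e-7 m.
Converting to nm: λ = 247.8 nm ≈ 248 nm.

248 nm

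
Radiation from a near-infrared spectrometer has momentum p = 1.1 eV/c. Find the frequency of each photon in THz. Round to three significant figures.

Take h = 6.62607015e-34 J·s, c = 2.99792458e8 m/s, 1 eV = 1.602176634e-19 J.
In SI units: p = 1.1 eV/c = 5.8787e-28 kg·m/s.
For a photon f = pc/h, so f = 2.660e14 Hz.
Converting to THz: f = 266.0 THz ≈ 266 THz.

266 THz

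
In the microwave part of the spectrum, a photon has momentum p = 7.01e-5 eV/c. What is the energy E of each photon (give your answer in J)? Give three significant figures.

First convert: p = 7.01e-5 eV/c = 3.7463e-32 kg·m/s.
Since E = pc for a photon, E = 1.123e-23 J.
So E ≈ 1.12e-23 J.

1.12e-23 J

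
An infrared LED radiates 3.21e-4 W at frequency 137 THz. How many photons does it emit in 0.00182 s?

6.44e12 photons

Total energy: E_total = P·t = 3.21e-4 × 0.00182 = 5.842e-7 J.
Per-photon energy: E = 9.078e-20 J.
N = E_total / E_photon = 6.44e12.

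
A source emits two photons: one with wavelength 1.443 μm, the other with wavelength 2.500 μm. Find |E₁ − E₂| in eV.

Using E = hc/λ: E₁ = 1.3766e-19 J, E₂ = 7.9458e-20 J.
|ΔE| = |1.3766e-19 − 7.9458e-20| = 5.82e-20 J = 0.363 eV.

0.363 eV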